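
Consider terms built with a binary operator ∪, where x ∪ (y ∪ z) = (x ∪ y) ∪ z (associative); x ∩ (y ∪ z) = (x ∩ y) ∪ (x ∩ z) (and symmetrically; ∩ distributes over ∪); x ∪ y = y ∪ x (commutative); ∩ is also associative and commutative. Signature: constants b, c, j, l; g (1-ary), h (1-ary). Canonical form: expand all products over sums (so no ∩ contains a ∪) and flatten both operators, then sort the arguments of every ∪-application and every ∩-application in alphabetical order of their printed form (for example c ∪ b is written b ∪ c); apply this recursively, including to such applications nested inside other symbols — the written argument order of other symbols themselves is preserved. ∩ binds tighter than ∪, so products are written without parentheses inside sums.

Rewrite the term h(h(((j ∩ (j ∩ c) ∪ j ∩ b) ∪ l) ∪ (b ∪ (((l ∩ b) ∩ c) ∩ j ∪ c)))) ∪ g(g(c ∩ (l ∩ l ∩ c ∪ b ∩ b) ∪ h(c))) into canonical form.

Answer: g(g(b ∩ b ∩ c ∪ c ∩ c ∩ l ∩ l ∪ h(c))) ∪ h(h(b ∪ b ∩ c ∩ j ∩ l ∪ b ∩ j ∪ c ∪ c ∩ j ∩ j ∪ l))

Derivation:
Expand products over sums:  h(h(b ∪ b ∩ c ∩ j ∩ l ∪ b ∩ j ∪ c ∪ c ∩ j ∩ j ∪ l)) ∪ g(g(b ∩ b ∩ c ∪ c ∩ c ∩ l ∩ l ∪ h(c)))
Sort:  g(g(b ∩ b ∩ c ∪ c ∩ c ∩ l ∩ l ∪ h(c))) ∪ h(h(b ∪ b ∩ c ∩ j ∩ l ∪ b ∩ j ∪ c ∪ c ∩ j ∩ j ∪ l))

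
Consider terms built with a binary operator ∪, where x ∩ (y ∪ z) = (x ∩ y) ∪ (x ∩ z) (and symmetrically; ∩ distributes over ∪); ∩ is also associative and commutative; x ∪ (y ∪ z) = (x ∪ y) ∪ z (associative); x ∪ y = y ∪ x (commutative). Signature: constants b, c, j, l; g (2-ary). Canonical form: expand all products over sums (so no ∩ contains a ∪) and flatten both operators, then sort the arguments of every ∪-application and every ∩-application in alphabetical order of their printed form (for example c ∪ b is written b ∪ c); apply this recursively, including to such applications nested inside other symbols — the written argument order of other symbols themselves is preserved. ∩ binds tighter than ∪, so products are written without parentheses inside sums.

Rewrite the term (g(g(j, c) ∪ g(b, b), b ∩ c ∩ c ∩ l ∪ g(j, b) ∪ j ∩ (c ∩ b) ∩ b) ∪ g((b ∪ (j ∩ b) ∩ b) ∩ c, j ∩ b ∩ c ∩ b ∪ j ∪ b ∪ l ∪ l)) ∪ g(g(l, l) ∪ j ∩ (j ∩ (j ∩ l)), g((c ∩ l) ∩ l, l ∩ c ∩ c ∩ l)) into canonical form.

Expand products over sums:  g(g(b, b) ∪ g(j, c), b ∩ b ∩ c ∩ j ∪ b ∩ c ∩ c ∩ l ∪ g(j, b)) ∪ g(b ∩ b ∩ c ∩ j ∪ b ∩ c, b ∪ b ∩ b ∩ c ∩ j ∪ j ∪ l ∪ l) ∪ g(g(l, l) ∪ j ∩ j ∩ j ∩ l, g(c ∩ l ∩ l, c ∩ c ∩ l ∩ l))
Sort arguments:  g(b ∩ b ∩ c ∩ j ∪ b ∩ c, b ∪ b ∩ b ∩ c ∩ j ∪ j ∪ l ∪ l) ∪ g(g(b, b) ∪ g(j, c), b ∩ b ∩ c ∩ j ∪ b ∩ c ∩ c ∩ l ∪ g(j, b)) ∪ g(g(l, l) ∪ j ∩ j ∩ j ∩ l, g(c ∩ l ∩ l, c ∩ c ∩ l ∩ l))

Answer: g(b ∩ b ∩ c ∩ j ∪ b ∩ c, b ∪ b ∩ b ∩ c ∩ j ∪ j ∪ l ∪ l) ∪ g(g(b, b) ∪ g(j, c), b ∩ b ∩ c ∩ j ∪ b ∩ c ∩ c ∩ l ∪ g(j, b)) ∪ g(g(l, l) ∪ j ∩ j ∩ j ∩ l, g(c ∩ l ∩ l, c ∩ c ∩ l ∩ l))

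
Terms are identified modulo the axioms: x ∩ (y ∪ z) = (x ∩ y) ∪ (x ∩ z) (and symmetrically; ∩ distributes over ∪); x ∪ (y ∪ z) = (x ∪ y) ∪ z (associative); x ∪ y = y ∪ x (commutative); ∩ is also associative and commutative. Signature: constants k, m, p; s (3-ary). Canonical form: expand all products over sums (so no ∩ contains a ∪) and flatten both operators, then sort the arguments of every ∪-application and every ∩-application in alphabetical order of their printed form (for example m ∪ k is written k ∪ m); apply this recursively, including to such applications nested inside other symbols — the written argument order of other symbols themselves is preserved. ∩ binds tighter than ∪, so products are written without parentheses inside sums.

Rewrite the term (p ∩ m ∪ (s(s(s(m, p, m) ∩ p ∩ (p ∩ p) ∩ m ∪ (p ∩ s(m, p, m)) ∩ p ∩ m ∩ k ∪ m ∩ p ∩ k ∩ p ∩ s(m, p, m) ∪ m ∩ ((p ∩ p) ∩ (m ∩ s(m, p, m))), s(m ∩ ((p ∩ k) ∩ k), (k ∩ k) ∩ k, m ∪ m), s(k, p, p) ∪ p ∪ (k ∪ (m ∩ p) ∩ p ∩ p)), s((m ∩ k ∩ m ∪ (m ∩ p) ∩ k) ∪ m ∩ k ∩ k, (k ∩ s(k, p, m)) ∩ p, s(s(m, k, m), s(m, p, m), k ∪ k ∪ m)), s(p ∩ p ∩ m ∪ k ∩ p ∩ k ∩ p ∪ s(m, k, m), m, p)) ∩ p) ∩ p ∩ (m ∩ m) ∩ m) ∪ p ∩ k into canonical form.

Flatten:  m ∩ p ∪ m ∩ m ∩ m ∩ p ∩ p ∩ s(s(k ∩ m ∩ p ∩ p ∩ s(m, p, m) ∪ k ∩ m ∩ p ∩ p ∩ s(m, p, m) ∪ m ∩ m ∩ p ∩ p ∩ s(m, p, m) ∪ m ∩ p ∩ p ∩ p ∩ s(m, p, m), s(k ∩ k ∩ m ∩ p, k ∩ k ∩ k, m ∪ m), k ∪ m ∩ p ∩ p ∩ p ∪ p ∪ s(k, p, p)), s(k ∩ k ∩ m ∪ k ∩ m ∩ m ∪ k ∩ m ∩ p, k ∩ p ∩ s(k, p, m), s(s(m, k, m), s(m, p, m), k ∪ k ∪ m)), s(k ∩ k ∩ p ∩ p ∪ m ∩ p ∩ p ∪ s(m, k, m), m, p)) ∪ k ∩ p
Order the arguments:  k ∩ p ∪ m ∩ m ∩ m ∩ p ∩ p ∩ s(s(k ∩ m ∩ p ∩ p ∩ s(m, p, m) ∪ k ∩ m ∩ p ∩ p ∩ s(m, p, m) ∪ m ∩ m ∩ p ∩ p ∩ s(m, p, m) ∪ m ∩ p ∩ p ∩ p ∩ s(m, p, m), s(k ∩ k ∩ m ∩ p, k ∩ k ∩ k, m ∪ m), k ∪ m ∩ p ∩ p ∩ p ∪ p ∪ s(k, p, p)), s(k ∩ k ∩ m ∪ k ∩ m ∩ m ∪ k ∩ m ∩ p, k ∩ p ∩ s(k, p, m), s(s(m, k, m), s(m, p, m), k ∪ k ∪ m)), s(k ∩ k ∩ p ∩ p ∪ m ∩ p ∩ p ∪ s(m, k, m), m, p)) ∪ m ∩ p

Answer: k ∩ p ∪ m ∩ m ∩ m ∩ p ∩ p ∩ s(s(k ∩ m ∩ p ∩ p ∩ s(m, p, m) ∪ k ∩ m ∩ p ∩ p ∩ s(m, p, m) ∪ m ∩ m ∩ p ∩ p ∩ s(m, p, m) ∪ m ∩ p ∩ p ∩ p ∩ s(m, p, m), s(k ∩ k ∩ m ∩ p, k ∩ k ∩ k, m ∪ m), k ∪ m ∩ p ∩ p ∩ p ∪ p ∪ s(k, p, p)), s(k ∩ k ∩ m ∪ k ∩ m ∩ m ∪ k ∩ m ∩ p, k ∩ p ∩ s(k, p, m), s(s(m, k, m), s(m, p, m), k ∪ k ∪ m)), s(k ∩ k ∩ p ∩ p ∪ m ∩ p ∩ p ∪ s(m, k, m), m, p)) ∪ m ∩ p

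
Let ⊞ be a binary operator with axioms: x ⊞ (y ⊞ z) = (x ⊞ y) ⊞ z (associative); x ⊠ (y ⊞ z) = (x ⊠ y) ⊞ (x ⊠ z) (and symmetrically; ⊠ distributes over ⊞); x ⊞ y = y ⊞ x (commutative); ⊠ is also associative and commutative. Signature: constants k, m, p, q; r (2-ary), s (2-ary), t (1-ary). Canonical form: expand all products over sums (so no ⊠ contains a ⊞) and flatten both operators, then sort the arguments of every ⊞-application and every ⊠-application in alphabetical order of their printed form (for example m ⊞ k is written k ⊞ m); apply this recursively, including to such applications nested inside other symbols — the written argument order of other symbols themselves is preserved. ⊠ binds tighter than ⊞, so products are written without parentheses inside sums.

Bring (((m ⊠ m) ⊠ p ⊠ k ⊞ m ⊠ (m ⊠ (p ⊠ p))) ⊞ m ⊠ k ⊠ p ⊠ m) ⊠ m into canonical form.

Distribute:  k ⊠ m ⊠ m ⊠ m ⊠ p ⊞ m ⊠ m ⊠ m ⊠ p ⊠ p ⊞ k ⊠ m ⊠ m ⊠ m ⊠ p
Sort:  k ⊠ m ⊠ m ⊠ m ⊠ p ⊞ k ⊠ m ⊠ m ⊠ m ⊠ p ⊞ m ⊠ m ⊠ m ⊠ p ⊠ p

Answer: k ⊠ m ⊠ m ⊠ m ⊠ p ⊞ k ⊠ m ⊠ m ⊠ m ⊠ p ⊞ m ⊠ m ⊠ m ⊠ p ⊠ p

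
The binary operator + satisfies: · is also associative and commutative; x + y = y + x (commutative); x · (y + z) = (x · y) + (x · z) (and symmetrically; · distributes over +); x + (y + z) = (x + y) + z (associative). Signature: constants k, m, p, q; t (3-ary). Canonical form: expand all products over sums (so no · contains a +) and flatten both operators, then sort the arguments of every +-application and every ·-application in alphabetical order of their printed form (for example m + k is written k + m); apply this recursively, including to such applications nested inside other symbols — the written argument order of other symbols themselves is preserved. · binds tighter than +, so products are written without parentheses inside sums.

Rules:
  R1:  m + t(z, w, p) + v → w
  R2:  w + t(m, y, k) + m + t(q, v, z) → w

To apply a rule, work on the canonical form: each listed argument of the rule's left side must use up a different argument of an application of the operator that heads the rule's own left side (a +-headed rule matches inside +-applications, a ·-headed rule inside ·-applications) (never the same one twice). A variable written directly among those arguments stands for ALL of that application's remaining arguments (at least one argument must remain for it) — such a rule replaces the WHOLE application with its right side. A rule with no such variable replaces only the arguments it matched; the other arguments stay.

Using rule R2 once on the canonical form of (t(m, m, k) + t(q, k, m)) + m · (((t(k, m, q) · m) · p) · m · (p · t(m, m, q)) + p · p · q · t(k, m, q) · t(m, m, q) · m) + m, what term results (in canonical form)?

Canonical form:  m + m · m · m · p · p · t(k, m, q) · t(m, m, q) + m · m · p · p · q · t(k, m, q) · t(m, m, q) + t(m, m, k) + t(q, k, m)
R2 matches:  uses m, t(m, m, k), t(q, k, m);  v := k, w := m · m · m · p · p · t(k, m, q) · t(m, m, q) + m · m · p · p · q · t(k, m, q) · t(m, m, q), y := m, z := m
The variable takes the whole remainder — replace the entire application.
New term:  m · m · m · p · p · t(k, m, q) · t(m, m, q) + m · m · p · p · q · t(k, m, q) · t(m, m, q)

Answer: m · m · m · p · p · t(k, m, q) · t(m, m, q) + m · m · p · p · q · t(k, m, q) · t(m, m, q)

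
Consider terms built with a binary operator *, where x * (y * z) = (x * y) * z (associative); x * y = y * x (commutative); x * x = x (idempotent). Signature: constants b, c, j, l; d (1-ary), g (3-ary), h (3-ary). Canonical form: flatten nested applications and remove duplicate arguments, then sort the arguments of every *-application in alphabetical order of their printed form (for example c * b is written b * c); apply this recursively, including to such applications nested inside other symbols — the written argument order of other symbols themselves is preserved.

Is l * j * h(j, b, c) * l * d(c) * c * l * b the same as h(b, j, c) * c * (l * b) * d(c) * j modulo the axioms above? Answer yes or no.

Answer: no — b * c * d(c) * h(j, b, c) * j * l vs b * c * d(c) * h(b, j, c) * j * l

Derivation:
Left:  l * j * h(j, b, c) * l * d(c) * c * l * b
  Deduplicate:  drop duplicate l, l
  Order the arguments:  b * c * d(c) * h(j, b, c) * j * l
Right:  h(b, j, c) * c * (l * b) * d(c) * j
  Merge nested applications:  h(b, j, c) * c * l * b * d(c) * j
  Sort:  b * c * d(c) * h(b, j, c) * j * l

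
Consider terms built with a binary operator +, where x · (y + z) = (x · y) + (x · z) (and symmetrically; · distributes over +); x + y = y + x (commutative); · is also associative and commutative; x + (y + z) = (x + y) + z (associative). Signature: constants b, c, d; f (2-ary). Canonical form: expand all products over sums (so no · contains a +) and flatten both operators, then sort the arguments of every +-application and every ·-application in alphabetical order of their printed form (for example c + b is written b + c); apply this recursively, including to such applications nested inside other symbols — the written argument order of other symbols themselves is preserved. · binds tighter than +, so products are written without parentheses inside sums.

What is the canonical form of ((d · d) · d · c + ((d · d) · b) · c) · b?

Answer: b · b · c · d · d + b · c · d · d · d

Derivation:
Distribute:  b · c · d · d · d + b · b · c · d · d
Order the arguments:  b · b · c · d · d + b · c · d · d · d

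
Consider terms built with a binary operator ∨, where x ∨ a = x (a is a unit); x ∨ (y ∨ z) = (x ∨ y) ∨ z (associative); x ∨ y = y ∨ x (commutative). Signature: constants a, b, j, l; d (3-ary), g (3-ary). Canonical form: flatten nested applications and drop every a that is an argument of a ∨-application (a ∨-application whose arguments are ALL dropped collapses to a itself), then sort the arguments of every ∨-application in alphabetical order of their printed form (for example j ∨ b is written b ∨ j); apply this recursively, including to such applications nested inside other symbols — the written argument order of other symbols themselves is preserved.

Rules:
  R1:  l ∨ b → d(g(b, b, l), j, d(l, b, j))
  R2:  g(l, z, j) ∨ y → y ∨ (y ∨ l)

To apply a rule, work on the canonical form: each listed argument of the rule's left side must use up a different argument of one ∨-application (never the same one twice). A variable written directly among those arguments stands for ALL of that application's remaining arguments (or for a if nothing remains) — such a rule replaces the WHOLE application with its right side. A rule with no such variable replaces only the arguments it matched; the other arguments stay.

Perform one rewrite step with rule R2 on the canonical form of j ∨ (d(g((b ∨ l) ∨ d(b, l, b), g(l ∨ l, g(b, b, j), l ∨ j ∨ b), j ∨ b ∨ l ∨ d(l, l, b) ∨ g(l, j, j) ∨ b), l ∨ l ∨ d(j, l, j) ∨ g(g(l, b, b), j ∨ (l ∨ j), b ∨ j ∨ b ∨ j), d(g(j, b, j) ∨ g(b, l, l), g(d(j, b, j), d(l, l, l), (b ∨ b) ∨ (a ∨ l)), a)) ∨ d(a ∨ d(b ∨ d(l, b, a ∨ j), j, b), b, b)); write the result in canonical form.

Answer: d(d(b ∨ d(l, b, j), j, b), b, b) ∨ d(g(b ∨ d(b, l, b) ∨ l, g(l ∨ l, g(b, b, j), b ∨ j ∨ l), b ∨ b ∨ b ∨ b ∨ d(l, l, b) ∨ d(l, l, b) ∨ j ∨ j ∨ l ∨ l ∨ l), d(j, l, j) ∨ g(g(l, b, b), j ∨ j ∨ l, b ∨ b ∨ j ∨ j) ∨ l ∨ l, d(g(b, l, l) ∨ g(j, b, j), g(d(j, b, j), d(l, l, l), b ∨ b ∨ l), a)) ∨ j

Derivation:
Canonical form:  d(d(b ∨ d(l, b, j), j, b), b, b) ∨ d(g(b ∨ d(b, l, b) ∨ l, g(l ∨ l, g(b, b, j), b ∨ j ∨ l), b ∨ b ∨ d(l, l, b) ∨ g(l, j, j) ∨ j ∨ l), d(j, l, j) ∨ g(g(l, b, b), j ∨ j ∨ l, b ∨ b ∨ j ∨ j) ∨ l ∨ l, d(g(b, l, l) ∨ g(j, b, j), g(d(j, b, j), d(l, l, l), b ∨ b ∨ l), a)) ∨ j
Match R2:  consume g(l, j, j);  y := b ∨ b ∨ d(l, l, b) ∨ j ∨ l, z := j
Every leftover argument binds to the variable; the entire application is replaced.
Giving:  d(d(b ∨ d(l, b, j), j, b), b, b) ∨ d(g(b ∨ d(b, l, b) ∨ l, g(l ∨ l, g(b, b, j), b ∨ j ∨ l), b ∨ b ∨ b ∨ b ∨ d(l, l, b) ∨ d(l, l, b) ∨ j ∨ j ∨ l ∨ l ∨ l), d(j, l, j) ∨ g(g(l, b, b), j ∨ j ∨ l, b ∨ b ∨ j ∨ j) ∨ l ∨ l, d(g(b, l, l) ∨ g(j, b, j), g(d(j, b, j), d(l, l, l), b ∨ b ∨ l), a)) ∨ j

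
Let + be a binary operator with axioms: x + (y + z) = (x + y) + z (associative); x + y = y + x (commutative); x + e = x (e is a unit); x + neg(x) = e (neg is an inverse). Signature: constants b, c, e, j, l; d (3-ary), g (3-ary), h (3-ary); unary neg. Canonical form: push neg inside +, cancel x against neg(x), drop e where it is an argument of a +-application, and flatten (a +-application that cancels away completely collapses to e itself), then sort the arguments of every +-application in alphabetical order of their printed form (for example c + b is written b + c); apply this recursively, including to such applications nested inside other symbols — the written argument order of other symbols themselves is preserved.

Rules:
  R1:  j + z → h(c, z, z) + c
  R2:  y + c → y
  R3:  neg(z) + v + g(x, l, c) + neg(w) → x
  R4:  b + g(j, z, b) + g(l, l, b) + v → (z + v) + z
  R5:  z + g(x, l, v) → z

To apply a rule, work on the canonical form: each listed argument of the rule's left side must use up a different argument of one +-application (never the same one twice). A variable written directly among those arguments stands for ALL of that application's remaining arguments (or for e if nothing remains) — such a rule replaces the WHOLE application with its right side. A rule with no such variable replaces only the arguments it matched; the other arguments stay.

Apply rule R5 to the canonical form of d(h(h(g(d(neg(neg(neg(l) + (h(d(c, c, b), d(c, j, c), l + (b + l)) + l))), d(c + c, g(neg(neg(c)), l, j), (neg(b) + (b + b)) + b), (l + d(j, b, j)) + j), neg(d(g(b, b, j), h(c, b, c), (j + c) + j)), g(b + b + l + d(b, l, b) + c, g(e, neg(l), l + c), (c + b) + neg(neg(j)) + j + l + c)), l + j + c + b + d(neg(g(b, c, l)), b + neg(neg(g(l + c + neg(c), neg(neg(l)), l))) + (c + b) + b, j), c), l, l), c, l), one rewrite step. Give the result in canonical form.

Canonical form:  d(h(h(g(d(h(d(c, c, b), d(c, j, c), b + l + l), d(c + c, g(c, l, j), b + b), d(j, b, j) + j + l), neg(d(g(b, b, j), h(c, b, c), c + j + j)), g(b + b + c + d(b, l, b) + l, g(e, neg(l), c + l), b + c + c + j + j + l)), b + c + d(neg(g(b, c, l)), b + b + b + c + g(l, l, l), j) + j + l, c), l, l), c, l)
Match R5:  consume g(l, l, l);  v := l, x := l, z := b + b + b + c
The extension variable absorbs all remaining arguments, so the whole application is rewritten.
Result:  d(h(h(g(d(h(d(c, c, b), d(c, j, c), b + l + l), d(c + c, g(c, l, j), b + b), d(j, b, j) + j + l), neg(d(g(b, b, j), h(c, b, c), c + j + j)), g(b + b + c + d(b, l, b) + l, g(e, neg(l), c + l), b + c + c + j + j + l)), b + c + d(neg(g(b, c, l)), b + b + b + c, j) + j + l, c), l, l), c, l)

Answer: d(h(h(g(d(h(d(c, c, b), d(c, j, c), b + l + l), d(c + c, g(c, l, j), b + b), d(j, b, j) + j + l), neg(d(g(b, b, j), h(c, b, c), c + j + j)), g(b + b + c + d(b, l, b) + l, g(e, neg(l), c + l), b + c + c + j + j + l)), b + c + d(neg(g(b, c, l)), b + b + b + c, j) + j + l, c), l, l), c, l)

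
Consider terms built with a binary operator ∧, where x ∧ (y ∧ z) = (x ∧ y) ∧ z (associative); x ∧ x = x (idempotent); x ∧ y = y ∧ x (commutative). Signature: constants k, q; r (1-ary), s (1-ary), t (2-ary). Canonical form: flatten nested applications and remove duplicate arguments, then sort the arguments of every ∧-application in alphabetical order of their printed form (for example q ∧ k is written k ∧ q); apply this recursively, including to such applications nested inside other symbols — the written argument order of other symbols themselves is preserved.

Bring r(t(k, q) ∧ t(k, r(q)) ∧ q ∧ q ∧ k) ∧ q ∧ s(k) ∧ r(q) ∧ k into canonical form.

Simplify inside:  r(t(k, q) ∧ t(k, r(q)) ∧ q ∧ q ∧ k)  →  r(k ∧ q ∧ t(k, q) ∧ t(k, r(q)))
Order the arguments:  k ∧ q ∧ r(k ∧ q ∧ t(k, q) ∧ t(k, r(q))) ∧ r(q) ∧ s(k)

Answer: k ∧ q ∧ r(k ∧ q ∧ t(k, q) ∧ t(k, r(q))) ∧ r(q) ∧ s(k)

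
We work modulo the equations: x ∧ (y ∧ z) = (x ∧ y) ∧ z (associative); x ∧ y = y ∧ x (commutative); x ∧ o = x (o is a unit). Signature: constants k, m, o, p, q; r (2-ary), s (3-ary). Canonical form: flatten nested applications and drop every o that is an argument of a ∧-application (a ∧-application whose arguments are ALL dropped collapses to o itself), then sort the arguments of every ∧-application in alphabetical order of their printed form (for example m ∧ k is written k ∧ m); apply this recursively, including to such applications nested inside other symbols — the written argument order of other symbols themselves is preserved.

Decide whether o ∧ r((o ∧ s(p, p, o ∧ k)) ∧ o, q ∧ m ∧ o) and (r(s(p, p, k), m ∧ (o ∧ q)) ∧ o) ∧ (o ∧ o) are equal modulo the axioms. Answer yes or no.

Left:  o ∧ r((o ∧ s(p, p, o ∧ k)) ∧ o, q ∧ m ∧ o)
  Canonicalize subterm:  r((o ∧ s(p, p, o ∧ k)) ∧ o, q ∧ m ∧ o)  →  r(s(p, p, k), m ∧ q)
  Unit:  drop o
  Order the arguments:  r(s(p, p, k), m ∧ q)
Right:  (r(s(p, p, k), m ∧ (o ∧ q)) ∧ o) ∧ (o ∧ o)
  Flatten:  r(s(p, p, k), m ∧ (o ∧ q)) ∧ o ∧ o ∧ o
  Simplify inside:  r(s(p, p, k), m ∧ (o ∧ q))  →  r(s(p, p, k), m ∧ q)
  Drop the unit:  drop o (×3)
  Sort arguments:  r(s(p, p, k), m ∧ q)

Answer: yes — both canonical forms are r(s(p, p, k), m ∧ q)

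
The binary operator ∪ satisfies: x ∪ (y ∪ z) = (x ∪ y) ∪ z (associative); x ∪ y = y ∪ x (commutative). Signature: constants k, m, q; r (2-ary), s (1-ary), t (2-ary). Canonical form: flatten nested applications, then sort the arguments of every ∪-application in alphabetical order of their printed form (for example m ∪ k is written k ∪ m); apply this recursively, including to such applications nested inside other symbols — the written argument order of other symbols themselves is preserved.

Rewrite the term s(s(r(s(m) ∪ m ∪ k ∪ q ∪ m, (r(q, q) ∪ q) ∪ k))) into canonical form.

Answer: s(s(r(k ∪ m ∪ m ∪ q ∪ s(m), k ∪ q ∪ r(q, q))))

Derivation:
Work inside:  (r(q, q) ∪ q) ∪ k
Merge nested applications:  r(q, q) ∪ q ∪ k
Sort arguments:  k ∪ q ∪ r(q, q)
Reassemble:  s(s(r(k ∪ m ∪ m ∪ q ∪ s(m), k ∪ q ∪ r(q, q))))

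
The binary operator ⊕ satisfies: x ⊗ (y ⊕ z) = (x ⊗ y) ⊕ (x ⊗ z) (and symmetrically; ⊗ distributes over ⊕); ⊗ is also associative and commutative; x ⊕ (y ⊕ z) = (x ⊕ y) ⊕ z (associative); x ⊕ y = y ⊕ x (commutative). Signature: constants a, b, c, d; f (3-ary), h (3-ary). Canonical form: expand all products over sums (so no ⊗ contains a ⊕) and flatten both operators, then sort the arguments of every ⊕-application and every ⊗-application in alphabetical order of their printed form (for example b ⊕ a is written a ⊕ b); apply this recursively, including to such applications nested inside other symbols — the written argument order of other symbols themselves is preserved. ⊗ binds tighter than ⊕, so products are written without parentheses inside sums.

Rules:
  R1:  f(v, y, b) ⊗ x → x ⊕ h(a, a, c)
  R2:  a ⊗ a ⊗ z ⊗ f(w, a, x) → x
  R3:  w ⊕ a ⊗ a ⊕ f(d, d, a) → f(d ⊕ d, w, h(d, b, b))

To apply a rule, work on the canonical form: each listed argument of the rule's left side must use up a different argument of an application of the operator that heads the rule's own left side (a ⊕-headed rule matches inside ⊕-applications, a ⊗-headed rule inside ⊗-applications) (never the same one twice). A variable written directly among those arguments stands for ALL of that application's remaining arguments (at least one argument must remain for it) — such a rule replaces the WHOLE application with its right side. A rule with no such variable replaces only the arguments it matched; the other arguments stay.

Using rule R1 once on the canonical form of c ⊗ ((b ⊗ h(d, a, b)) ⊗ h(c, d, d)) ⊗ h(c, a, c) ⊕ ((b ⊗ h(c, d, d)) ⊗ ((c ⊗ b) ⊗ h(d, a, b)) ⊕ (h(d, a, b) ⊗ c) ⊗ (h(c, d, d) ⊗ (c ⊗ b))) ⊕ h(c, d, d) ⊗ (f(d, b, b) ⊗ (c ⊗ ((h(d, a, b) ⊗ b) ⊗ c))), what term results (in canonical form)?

Canonical form:  b ⊗ b ⊗ c ⊗ h(c, d, d) ⊗ h(d, a, b) ⊕ b ⊗ c ⊗ c ⊗ f(d, b, b) ⊗ h(c, d, d) ⊗ h(d, a, b) ⊕ b ⊗ c ⊗ c ⊗ h(c, d, d) ⊗ h(d, a, b) ⊕ b ⊗ c ⊗ h(c, a, c) ⊗ h(c, d, d) ⊗ h(d, a, b)
Match R1:  consume f(d, b, b);  v := d, x := b ⊗ c ⊗ c ⊗ h(c, d, d) ⊗ h(d, a, b), y := b
Every leftover argument binds to the variable; the entire application is replaced.
New term:  b ⊗ b ⊗ c ⊗ h(c, d, d) ⊗ h(d, a, b) ⊕ b ⊗ c ⊗ c ⊗ h(c, d, d) ⊗ h(d, a, b) ⊕ b ⊗ c ⊗ c ⊗ h(c, d, d) ⊗ h(d, a, b) ⊕ b ⊗ c ⊗ h(c, a, c) ⊗ h(c, d, d) ⊗ h(d, a, b) ⊕ h(a, a, c)

Answer: b ⊗ b ⊗ c ⊗ h(c, d, d) ⊗ h(d, a, b) ⊕ b ⊗ c ⊗ c ⊗ h(c, d, d) ⊗ h(d, a, b) ⊕ b ⊗ c ⊗ c ⊗ h(c, d, d) ⊗ h(d, a, b) ⊕ b ⊗ c ⊗ h(c, a, c) ⊗ h(c, d, d) ⊗ h(d, a, b) ⊕ h(a, a, c)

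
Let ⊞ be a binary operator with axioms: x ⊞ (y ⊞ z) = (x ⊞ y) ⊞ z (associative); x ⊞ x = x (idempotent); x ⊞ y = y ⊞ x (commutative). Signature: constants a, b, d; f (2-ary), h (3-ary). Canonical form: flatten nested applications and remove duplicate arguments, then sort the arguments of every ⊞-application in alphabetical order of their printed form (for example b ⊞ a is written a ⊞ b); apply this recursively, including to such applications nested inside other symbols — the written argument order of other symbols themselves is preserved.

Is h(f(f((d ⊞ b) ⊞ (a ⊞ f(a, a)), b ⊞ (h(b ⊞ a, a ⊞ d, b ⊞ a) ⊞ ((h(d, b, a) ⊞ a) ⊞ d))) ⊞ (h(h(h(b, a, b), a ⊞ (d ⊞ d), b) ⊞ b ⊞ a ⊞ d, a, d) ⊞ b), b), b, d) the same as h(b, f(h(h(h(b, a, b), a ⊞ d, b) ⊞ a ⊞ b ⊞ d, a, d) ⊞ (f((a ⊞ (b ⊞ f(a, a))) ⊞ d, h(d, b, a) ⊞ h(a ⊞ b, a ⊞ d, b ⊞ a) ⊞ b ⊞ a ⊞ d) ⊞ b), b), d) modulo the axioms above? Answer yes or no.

Answer: no — h(f(b ⊞ f(a ⊞ b ⊞ d ⊞ f(a, a), a ⊞ b ⊞ d ⊞ h(a ⊞ b, a ⊞ d, a ⊞ b) ⊞ h(d, b, a)) ⊞ h(a ⊞ b ⊞ d ⊞ h(h(b, a, b), a ⊞ d, b), a, d), b), b, d) vs h(b, f(b ⊞ f(a ⊞ b ⊞ d ⊞ f(a, a), a ⊞ b ⊞ d ⊞ h(a ⊞ b, a ⊞ d, a ⊞ b) ⊞ h(d, b, a)) ⊞ h(a ⊞ b ⊞ d ⊞ h(h(b, a, b), a ⊞ d, b), a, d), b), d)

Derivation:
Left:  h(f(f((d ⊞ b) ⊞ (a ⊞ f(a, a)), b ⊞ (h(b ⊞ a, a ⊞ d, b ⊞ a) ⊞ ((h(d, b, a) ⊞ a) ⊞ d))) ⊞ (h(h(h(b, a, b), a ⊞ (d ⊞ d), b) ⊞ b ⊞ a ⊞ d, a, d) ⊞ b), b), b, d)
  Work inside:  f((d ⊞ b) ⊞ (a ⊞ f(a, a)), b ⊞ (h(b ⊞ a, a ⊞ d, b ⊞ a) ⊞ ((h(d, b, a) ⊞ a) ⊞ d))) ⊞ (h(h(h(b, a, b), a ⊞ (d ⊞ d), b) ⊞ b ⊞ a ⊞ d, a, d) ⊞ b)
  Merge nested applications:  f((d ⊞ b) ⊞ (a ⊞ f(a, a)), b ⊞ (h(b ⊞ a, a ⊞ d, b ⊞ a) ⊞ ((h(d, b, a) ⊞ a) ⊞ d))) ⊞ h(h(h(b, a, b), a ⊞ (d ⊞ d), b) ⊞ b ⊞ a ⊞ d, a, d) ⊞ b
  Inside:  f((d ⊞ b) ⊞ (a ⊞ f(a, a)), b ⊞ (h(b ⊞ a, a ⊞ d, b ⊞ a) ⊞ ((h(d, b, a) ⊞ a) ⊞ d)))  →  f(a ⊞ b ⊞ d ⊞ f(a, a), a ⊞ b ⊞ d ⊞ h(a ⊞ b, a ⊞ d, a ⊞ b) ⊞ h(d, b, a))
  Canonicalize subterm:  h(h(h(b, a, b), a ⊞ (d ⊞ d), b) ⊞ b ⊞ a ⊞ d, a, d)  →  h(a ⊞ b ⊞ d ⊞ h(h(b, a, b), a ⊞ d, b), a, d)
  Order the arguments:  b ⊞ f(a ⊞ b ⊞ d ⊞ f(a, a), a ⊞ b ⊞ d ⊞ h(a ⊞ b, a ⊞ d, a ⊞ b) ⊞ h(d, b, a)) ⊞ h(a ⊞ b ⊞ d ⊞ h(h(b, a, b), a ⊞ d, b), a, d)
  Put back:  h(f(b ⊞ f(a ⊞ b ⊞ d ⊞ f(a, a), a ⊞ b ⊞ d ⊞ h(a ⊞ b, a ⊞ d, a ⊞ b) ⊞ h(d, b, a)) ⊞ h(a ⊞ b ⊞ d ⊞ h(h(b, a, b), a ⊞ d, b), a, d), b), b, d)
Right:  h(b, f(h(h(h(b, a, b), a ⊞ d, b) ⊞ a ⊞ b ⊞ d, a, d) ⊞ (f((a ⊞ (b ⊞ f(a, a))) ⊞ d, h(d, b, a) ⊞ h(a ⊞ b, a ⊞ d, b ⊞ a) ⊞ b ⊞ a ⊞ d) ⊞ b), b), d)
  Work inside:  h(h(h(b, a, b), a ⊞ d, b) ⊞ a ⊞ b ⊞ d, a, d) ⊞ (f((a ⊞ (b ⊞ f(a, a))) ⊞ d, h(d, b, a) ⊞ h(a ⊞ b, a ⊞ d, b ⊞ a) ⊞ b ⊞ a ⊞ d) ⊞ b)
  Flatten:  h(h(h(b, a, b), a ⊞ d, b) ⊞ a ⊞ b ⊞ d, a, d) ⊞ f((a ⊞ (b ⊞ f(a, a))) ⊞ d, h(d, b, a) ⊞ h(a ⊞ b, a ⊞ d, b ⊞ a) ⊞ b ⊞ a ⊞ d) ⊞ b
  Inside:  h(h(h(b, a, b), a ⊞ d, b) ⊞ a ⊞ b ⊞ d, a, d)  →  h(a ⊞ b ⊞ d ⊞ h(h(b, a, b), a ⊞ d, b), a, d)
  Inside:  f((a ⊞ (b ⊞ f(a, a))) ⊞ d, h(d, b, a) ⊞ h(a ⊞ b, a ⊞ d, b ⊞ a) ⊞ b ⊞ a ⊞ d)  →  f(a ⊞ b ⊞ d ⊞ f(a, a), a ⊞ b ⊞ d ⊞ h(a ⊞ b, a ⊞ d, a ⊞ b) ⊞ h(d, b, a))
  Sort arguments:  b ⊞ f(a ⊞ b ⊞ d ⊞ f(a, a), a ⊞ b ⊞ d ⊞ h(a ⊞ b, a ⊞ d, a ⊞ b) ⊞ h(d, b, a)) ⊞ h(a ⊞ b ⊞ d ⊞ h(h(b, a, b), a ⊞ d, b), a, d)
  Rebuild:  h(b, f(b ⊞ f(a ⊞ b ⊞ d ⊞ f(a, a), a ⊞ b ⊞ d ⊞ h(a ⊞ b, a ⊞ d, a ⊞ b) ⊞ h(d, b, a)) ⊞ h(a ⊞ b ⊞ d ⊞ h(h(b, a, b), a ⊞ d, b), a, d), b), d)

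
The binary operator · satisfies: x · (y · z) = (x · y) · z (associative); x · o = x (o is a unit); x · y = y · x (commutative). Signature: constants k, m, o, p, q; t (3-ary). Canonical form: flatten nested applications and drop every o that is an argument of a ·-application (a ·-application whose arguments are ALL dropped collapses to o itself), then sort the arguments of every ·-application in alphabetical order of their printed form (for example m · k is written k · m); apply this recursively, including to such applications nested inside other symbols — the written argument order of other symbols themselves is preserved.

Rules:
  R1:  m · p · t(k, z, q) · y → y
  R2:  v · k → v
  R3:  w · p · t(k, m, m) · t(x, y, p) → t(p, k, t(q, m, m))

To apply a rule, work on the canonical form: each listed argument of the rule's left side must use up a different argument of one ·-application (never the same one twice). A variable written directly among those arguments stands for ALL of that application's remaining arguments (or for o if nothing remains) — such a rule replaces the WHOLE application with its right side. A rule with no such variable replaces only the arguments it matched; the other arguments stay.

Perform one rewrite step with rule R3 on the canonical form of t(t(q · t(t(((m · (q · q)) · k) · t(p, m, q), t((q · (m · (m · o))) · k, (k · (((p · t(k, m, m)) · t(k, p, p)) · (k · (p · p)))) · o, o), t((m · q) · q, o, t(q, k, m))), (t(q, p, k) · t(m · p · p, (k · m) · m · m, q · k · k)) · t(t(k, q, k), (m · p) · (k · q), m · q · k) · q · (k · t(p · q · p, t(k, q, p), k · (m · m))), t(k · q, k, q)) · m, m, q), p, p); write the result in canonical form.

Canonical form:  t(t(m · q · t(t(k · m · q · q · t(p, m, q), t(k · m · m · q, k · k · p · p · p · t(k, m, m) · t(k, p, p), o), t(m · q · q, o, t(q, k, m))), k · q · t(m · p · p, k · m · m · m, k · k · q) · t(p · p · q, t(k, q, p), k · m · m) · t(q, p, k) · t(t(k, q, k), k · m · p · q, k · m · q), t(k · q, k, q)), m, q), p, p)
Match R3:  consume p, t(k, m, m), t(k, p, p);  w := k · k · p · p, x := k, y := p
The extension variable absorbs all remaining arguments, so the whole application is rewritten.
Giving:  t(t(m · q · t(t(k · m · q · q · t(p, m, q), t(k · m · m · q, t(p, k, t(q, m, m)), o), t(m · q · q, o, t(q, k, m))), k · q · t(m · p · p, k · m · m · m, k · k · q) · t(p · p · q, t(k, q, p), k · m · m) · t(q, p, k) · t(t(k, q, k), k · m · p · q, k · m · q), t(k · q, k, q)), m, q), p, p)

Answer: t(t(m · q · t(t(k · m · q · q · t(p, m, q), t(k · m · m · q, t(p, k, t(q, m, m)), o), t(m · q · q, o, t(q, k, m))), k · q · t(m · p · p, k · m · m · m, k · k · q) · t(p · p · q, t(k, q, p), k · m · m) · t(q, p, k) · t(t(k, q, k), k · m · p · q, k · m · q), t(k · q, k, q)), m, q), p, p)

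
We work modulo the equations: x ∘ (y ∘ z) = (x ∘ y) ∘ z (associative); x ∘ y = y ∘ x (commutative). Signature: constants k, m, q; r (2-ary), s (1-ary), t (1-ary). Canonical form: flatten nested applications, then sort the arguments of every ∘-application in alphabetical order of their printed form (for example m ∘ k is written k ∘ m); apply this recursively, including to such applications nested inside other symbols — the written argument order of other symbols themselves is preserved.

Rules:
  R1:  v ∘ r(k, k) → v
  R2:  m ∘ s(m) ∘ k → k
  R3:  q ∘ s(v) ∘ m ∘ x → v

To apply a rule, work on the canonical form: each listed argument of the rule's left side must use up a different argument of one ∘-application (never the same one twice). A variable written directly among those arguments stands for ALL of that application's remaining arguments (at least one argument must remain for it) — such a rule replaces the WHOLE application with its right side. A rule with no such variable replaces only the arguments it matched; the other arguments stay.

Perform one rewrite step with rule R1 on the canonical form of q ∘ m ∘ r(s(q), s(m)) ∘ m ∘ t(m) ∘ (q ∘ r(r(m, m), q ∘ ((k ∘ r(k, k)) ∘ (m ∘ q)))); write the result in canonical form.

Answer: m ∘ m ∘ q ∘ q ∘ r(r(m, m), k ∘ m ∘ q ∘ q) ∘ r(s(q), s(m)) ∘ t(m)

Derivation:
Canonical form:  m ∘ m ∘ q ∘ q ∘ r(r(m, m), k ∘ m ∘ q ∘ q ∘ r(k, k)) ∘ r(s(q), s(m)) ∘ t(m)
R1 matches:  uses r(k, k);  v := k ∘ m ∘ q ∘ q
Every leftover argument binds to the variable; the entire application is replaced.
Giving:  m ∘ m ∘ q ∘ q ∘ r(r(m, m), k ∘ m ∘ q ∘ q) ∘ r(s(q), s(m)) ∘ t(m)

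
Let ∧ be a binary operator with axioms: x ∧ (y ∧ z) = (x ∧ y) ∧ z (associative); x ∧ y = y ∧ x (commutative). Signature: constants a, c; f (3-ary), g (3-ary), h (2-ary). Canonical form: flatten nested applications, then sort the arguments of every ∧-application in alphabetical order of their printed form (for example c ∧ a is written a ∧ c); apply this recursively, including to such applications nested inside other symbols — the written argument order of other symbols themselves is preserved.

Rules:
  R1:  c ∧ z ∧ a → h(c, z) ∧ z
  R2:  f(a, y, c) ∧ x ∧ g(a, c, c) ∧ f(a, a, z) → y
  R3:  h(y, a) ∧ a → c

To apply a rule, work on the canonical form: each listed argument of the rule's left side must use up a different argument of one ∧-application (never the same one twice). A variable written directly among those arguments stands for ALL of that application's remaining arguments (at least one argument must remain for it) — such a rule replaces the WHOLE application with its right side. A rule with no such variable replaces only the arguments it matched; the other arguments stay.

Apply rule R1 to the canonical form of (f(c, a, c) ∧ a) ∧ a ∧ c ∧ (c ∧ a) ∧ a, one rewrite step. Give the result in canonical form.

Canonical form:  a ∧ a ∧ a ∧ a ∧ c ∧ c ∧ f(c, a, c)
Apply R1:  consuming a, c;  z := a ∧ a ∧ a ∧ c ∧ f(c, a, c)
The variable takes the whole remainder — replace the entire application.
Giving:  a ∧ a ∧ a ∧ c ∧ f(c, a, c) ∧ h(c, a ∧ a ∧ a ∧ c ∧ f(c, a, c))

Answer: a ∧ a ∧ a ∧ c ∧ f(c, a, c) ∧ h(c, a ∧ a ∧ a ∧ c ∧ f(c, a, c))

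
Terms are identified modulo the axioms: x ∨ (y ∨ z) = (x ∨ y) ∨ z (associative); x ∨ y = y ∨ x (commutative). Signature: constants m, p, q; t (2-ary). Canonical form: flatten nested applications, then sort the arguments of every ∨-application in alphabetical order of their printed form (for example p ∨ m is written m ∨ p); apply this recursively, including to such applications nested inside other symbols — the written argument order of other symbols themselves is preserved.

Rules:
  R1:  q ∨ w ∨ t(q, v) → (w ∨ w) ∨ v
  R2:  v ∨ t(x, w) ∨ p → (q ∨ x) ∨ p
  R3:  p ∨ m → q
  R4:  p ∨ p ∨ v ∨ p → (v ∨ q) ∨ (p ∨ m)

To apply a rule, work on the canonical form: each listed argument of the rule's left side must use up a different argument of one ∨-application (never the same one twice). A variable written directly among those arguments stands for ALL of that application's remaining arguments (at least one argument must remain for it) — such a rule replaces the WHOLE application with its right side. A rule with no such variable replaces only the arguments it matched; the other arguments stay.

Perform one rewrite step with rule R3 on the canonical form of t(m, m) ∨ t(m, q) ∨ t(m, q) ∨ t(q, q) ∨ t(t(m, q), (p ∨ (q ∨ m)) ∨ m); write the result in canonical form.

Canonical form:  t(m, m) ∨ t(m, q) ∨ t(m, q) ∨ t(q, q) ∨ t(t(m, q), m ∨ m ∨ p ∨ q)
Match R3:  consume m, p
New term:  t(m, m) ∨ t(m, q) ∨ t(m, q) ∨ t(q, q) ∨ t(t(m, q), m ∨ q ∨ q)

Answer: t(m, m) ∨ t(m, q) ∨ t(m, q) ∨ t(q, q) ∨ t(t(m, q), m ∨ q ∨ q)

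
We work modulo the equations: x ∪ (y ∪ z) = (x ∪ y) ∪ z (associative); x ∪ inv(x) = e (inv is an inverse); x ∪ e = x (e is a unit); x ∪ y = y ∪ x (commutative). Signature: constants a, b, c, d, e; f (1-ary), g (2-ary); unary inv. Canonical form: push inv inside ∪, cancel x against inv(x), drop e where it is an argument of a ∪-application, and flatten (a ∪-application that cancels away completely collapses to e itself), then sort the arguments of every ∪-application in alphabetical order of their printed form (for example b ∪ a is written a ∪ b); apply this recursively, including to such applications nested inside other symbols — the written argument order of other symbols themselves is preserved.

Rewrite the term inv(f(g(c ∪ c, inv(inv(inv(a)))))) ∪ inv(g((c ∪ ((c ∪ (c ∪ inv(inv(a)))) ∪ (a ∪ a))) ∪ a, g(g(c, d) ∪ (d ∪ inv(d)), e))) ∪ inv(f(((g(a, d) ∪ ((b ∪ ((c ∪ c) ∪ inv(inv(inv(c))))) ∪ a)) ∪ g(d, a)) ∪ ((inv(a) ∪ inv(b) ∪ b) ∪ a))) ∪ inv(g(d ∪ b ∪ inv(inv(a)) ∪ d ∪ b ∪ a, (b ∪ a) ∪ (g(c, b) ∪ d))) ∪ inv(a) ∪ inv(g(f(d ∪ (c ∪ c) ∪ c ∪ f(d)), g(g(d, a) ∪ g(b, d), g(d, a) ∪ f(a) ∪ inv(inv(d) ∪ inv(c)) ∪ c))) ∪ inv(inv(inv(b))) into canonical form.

Push inv inside:  distribute inv over ∪ and collapse double inv
Collect:  inv(f(g(c ∪ c, inv(a)))) ∪ inv(g(a ∪ a ∪ a ∪ a ∪ c ∪ c ∪ c, g(g(c, d), e))) ∪ inv(f(a ∪ b ∪ c ∪ g(a, d) ∪ g(d, a))) ∪ inv(g(a ∪ a ∪ b ∪ b ∪ d ∪ d, a ∪ b ∪ d ∪ g(c, b))) ∪ inv(a) ∪ inv(g(f(c ∪ c ∪ c ∪ d ∪ f(d)), g(g(b, d) ∪ g(d, a), c ∪ c ∪ d ∪ f(a) ∪ g(d, a)))) ∪ inv(b)
Sort arguments:  inv(a) ∪ inv(b) ∪ inv(f(a ∪ b ∪ c ∪ g(a, d) ∪ g(d, a))) ∪ inv(f(g(c ∪ c, inv(a)))) ∪ inv(g(a ∪ a ∪ a ∪ a ∪ c ∪ c ∪ c, g(g(c, d), e))) ∪ inv(g(a ∪ a ∪ b ∪ b ∪ d ∪ d, a ∪ b ∪ d ∪ g(c, b))) ∪ inv(g(f(c ∪ c ∪ c ∪ d ∪ f(d)), g(g(b, d) ∪ g(d, a), c ∪ c ∪ d ∪ f(a) ∪ g(d, a))))

Answer: inv(a) ∪ inv(b) ∪ inv(f(a ∪ b ∪ c ∪ g(a, d) ∪ g(d, a))) ∪ inv(f(g(c ∪ c, inv(a)))) ∪ inv(g(a ∪ a ∪ a ∪ a ∪ c ∪ c ∪ c, g(g(c, d), e))) ∪ inv(g(a ∪ a ∪ b ∪ b ∪ d ∪ d, a ∪ b ∪ d ∪ g(c, b))) ∪ inv(g(f(c ∪ c ∪ c ∪ d ∪ f(d)), g(g(b, d) ∪ g(d, a), c ∪ c ∪ d ∪ f(a) ∪ g(d, a))))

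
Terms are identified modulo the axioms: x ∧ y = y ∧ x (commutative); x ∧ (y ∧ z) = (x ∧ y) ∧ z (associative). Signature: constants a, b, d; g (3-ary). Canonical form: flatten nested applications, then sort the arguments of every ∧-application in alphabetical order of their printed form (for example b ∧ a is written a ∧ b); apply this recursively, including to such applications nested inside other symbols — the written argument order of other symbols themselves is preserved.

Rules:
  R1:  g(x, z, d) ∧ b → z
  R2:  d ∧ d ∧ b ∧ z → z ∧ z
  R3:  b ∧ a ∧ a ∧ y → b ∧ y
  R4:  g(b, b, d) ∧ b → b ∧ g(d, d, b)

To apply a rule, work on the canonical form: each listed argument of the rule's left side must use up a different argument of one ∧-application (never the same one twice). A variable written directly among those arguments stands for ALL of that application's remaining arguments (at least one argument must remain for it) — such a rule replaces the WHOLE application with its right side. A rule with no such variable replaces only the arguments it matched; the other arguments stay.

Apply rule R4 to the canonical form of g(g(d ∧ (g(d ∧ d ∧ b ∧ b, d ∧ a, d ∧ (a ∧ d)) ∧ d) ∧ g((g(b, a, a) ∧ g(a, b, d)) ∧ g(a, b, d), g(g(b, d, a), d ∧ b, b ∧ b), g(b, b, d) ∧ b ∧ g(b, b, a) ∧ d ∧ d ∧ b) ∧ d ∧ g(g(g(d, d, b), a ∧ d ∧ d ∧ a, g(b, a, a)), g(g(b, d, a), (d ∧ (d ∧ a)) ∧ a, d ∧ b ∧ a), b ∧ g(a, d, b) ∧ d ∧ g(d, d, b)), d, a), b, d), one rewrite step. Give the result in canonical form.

Canonical form:  g(g(d ∧ d ∧ d ∧ g(b ∧ b ∧ d ∧ d, a ∧ d, a ∧ d ∧ d) ∧ g(g(a, b, d) ∧ g(a, b, d) ∧ g(b, a, a), g(g(b, d, a), b ∧ d, b ∧ b), b ∧ b ∧ d ∧ d ∧ g(b, b, a) ∧ g(b, b, d)) ∧ g(g(g(d, d, b), a ∧ a ∧ d ∧ d, g(b, a, a)), g(g(b, d, a), a ∧ a ∧ d ∧ d, a ∧ b ∧ d), b ∧ d ∧ g(a, d, b) ∧ g(d, d, b)), d, a), b, d)
R4 matches:  uses b, g(b, b, d)
Result:  g(g(d ∧ d ∧ d ∧ g(b ∧ b ∧ d ∧ d, a ∧ d, a ∧ d ∧ d) ∧ g(g(a, b, d) ∧ g(a, b, d) ∧ g(b, a, a), g(g(b, d, a), b ∧ d, b ∧ b), b ∧ b ∧ d ∧ d ∧ g(b, b, a) ∧ g(d, d, b)) ∧ g(g(g(d, d, b), a ∧ a ∧ d ∧ d, g(b, a, a)), g(g(b, d, a), a ∧ a ∧ d ∧ d, a ∧ b ∧ d), b ∧ d ∧ g(a, d, b) ∧ g(d, d, b)), d, a), b, d)

Answer: g(g(d ∧ d ∧ d ∧ g(b ∧ b ∧ d ∧ d, a ∧ d, a ∧ d ∧ d) ∧ g(g(a, b, d) ∧ g(a, b, d) ∧ g(b, a, a), g(g(b, d, a), b ∧ d, b ∧ b), b ∧ b ∧ d ∧ d ∧ g(b, b, a) ∧ g(d, d, b)) ∧ g(g(g(d, d, b), a ∧ a ∧ d ∧ d, g(b, a, a)), g(g(b, d, a), a ∧ a ∧ d ∧ d, a ∧ b ∧ d), b ∧ d ∧ g(a, d, b) ∧ g(d, d, b)), d, a), b, d)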